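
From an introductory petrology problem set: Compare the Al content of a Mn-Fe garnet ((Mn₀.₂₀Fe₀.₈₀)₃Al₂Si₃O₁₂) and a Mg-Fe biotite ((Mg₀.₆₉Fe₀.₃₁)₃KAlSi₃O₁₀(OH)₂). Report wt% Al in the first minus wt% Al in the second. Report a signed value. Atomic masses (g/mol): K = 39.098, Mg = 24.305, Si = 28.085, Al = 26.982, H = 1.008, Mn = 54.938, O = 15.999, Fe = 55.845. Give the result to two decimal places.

First mineral: 53.964 g Al in 497.198 g formula = 10.85 wt% Al.
Second mineral: 26.982 g Al in 446.586 g formula = 6.04 wt% Al.
10.85% − 6.04% gives a difference of 4.81 percentage points.

4.81 percentage points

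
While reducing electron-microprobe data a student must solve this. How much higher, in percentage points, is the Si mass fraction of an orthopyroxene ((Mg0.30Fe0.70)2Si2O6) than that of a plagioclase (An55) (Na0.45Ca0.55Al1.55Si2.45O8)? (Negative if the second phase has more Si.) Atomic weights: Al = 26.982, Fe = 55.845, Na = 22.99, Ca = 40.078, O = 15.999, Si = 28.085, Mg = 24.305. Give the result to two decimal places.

-2.46 percentage points

M((Mg0.30Fe0.70)2Si2O6) = 244.930 g/mol, so wt% Si = 56.170/244.930 × 100 = 22.93%.
M(Na0.45Ca0.55Al1.55Si2.45O8) = 271.011 g/mol, so wt% Si = 68.808/271.011 × 100 = 25.39%.
22.93 − 25.39 = -2.46 pp.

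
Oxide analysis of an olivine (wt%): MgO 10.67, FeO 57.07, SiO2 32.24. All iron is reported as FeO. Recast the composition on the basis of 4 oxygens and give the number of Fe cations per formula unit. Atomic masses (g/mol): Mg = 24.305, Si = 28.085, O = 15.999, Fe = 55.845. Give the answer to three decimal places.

1.490 Fe apfu

MgO (M=40.304): mol = 0.26474; Mg = 0.26474, O = 0.26474.
FeO (M=71.844): mol = 0.79436; Fe = 0.79436, O = 0.79436.
SiO2 (M=60.083): mol = 0.53659; Si = 0.53659, O = 1.07318.
ΣO = 2.13228; factor = 4/ΣO = 1.87593.
Fe apfu = 0.79436 × 1.87593 = 1.490.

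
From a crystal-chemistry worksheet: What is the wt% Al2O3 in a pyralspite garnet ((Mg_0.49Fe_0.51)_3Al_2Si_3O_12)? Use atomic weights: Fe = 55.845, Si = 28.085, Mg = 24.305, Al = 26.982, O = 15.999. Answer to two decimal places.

22.59 wt%

Molar mass of (Mg_0.49Fe_0.51)_3Al_2Si_3O_12 = 1.47·24.305 + 1.53·55.845 + 2·26.982 + 3·28.085 + 12·15.999 = 451.378 g/mol.
Each formula unit contains 2 Al, equivalent to 2/2 = 1.0000 mol Al2O3.
M(Al2O3) = 2×26.982 + 3×15.999 = 101.961 g/mol.
Mass of Al2O3 per formula unit = 1.0000 × 101.961 = 101.961 g.
Al2O3 wt% = 101.961 / 451.378 × 100 = 22.59%.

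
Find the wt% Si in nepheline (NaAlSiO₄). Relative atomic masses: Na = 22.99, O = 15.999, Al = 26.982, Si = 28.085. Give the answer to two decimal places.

M(NaAlSiO₄) = 142.053 g/mol.
Si contributes 1 × 28.085 = 28.085 g per mole.
28.085/142.053 = 0.1977 → 19.77%.

19.77 weight percent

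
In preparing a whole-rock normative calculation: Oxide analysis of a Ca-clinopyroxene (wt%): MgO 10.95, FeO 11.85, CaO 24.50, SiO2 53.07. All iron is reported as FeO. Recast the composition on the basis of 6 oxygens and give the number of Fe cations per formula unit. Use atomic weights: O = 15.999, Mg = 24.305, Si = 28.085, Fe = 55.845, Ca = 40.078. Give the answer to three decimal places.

0.375 Fe apfu

10.95 wt% MgO ÷ 40.304 g/mol = 0.27169 mol, giving 0.27169 Mg and 0.27169 O.
11.85 wt% FeO ÷ 71.844 g/mol = 0.16494 mol, giving 0.16494 Fe and 0.16494 O.
24.50 wt% CaO ÷ 56.077 g/mol = 0.43690 mol, giving 0.43690 Ca and 0.43690 O.
53.07 wt% SiO2 ÷ 60.083 g/mol = 0.88328 mol, giving 0.88328 Si and 1.76656 O.
Oxygen sums to 2.64009; scaling by 6/2.64009 = 2.27265 puts the formula on 6 O.
Fe: 0.16494 × 2.27265 = 0.375 atoms per formula unit.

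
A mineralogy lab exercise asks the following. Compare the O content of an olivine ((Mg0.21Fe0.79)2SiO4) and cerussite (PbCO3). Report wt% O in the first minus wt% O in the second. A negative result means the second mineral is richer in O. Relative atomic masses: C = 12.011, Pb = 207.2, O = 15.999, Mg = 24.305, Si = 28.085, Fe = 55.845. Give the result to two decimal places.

15.63 percentage points

M((Mg0.21Fe0.79)2SiO4) = 190.524 g/mol, so wt% O = 63.996/190.524 × 100 = 33.59%.
M(PbCO3) = 267.208 g/mol, so wt% O = 47.997/267.208 × 100 = 17.96%.
33.59 − 17.96 = 15.63 pp.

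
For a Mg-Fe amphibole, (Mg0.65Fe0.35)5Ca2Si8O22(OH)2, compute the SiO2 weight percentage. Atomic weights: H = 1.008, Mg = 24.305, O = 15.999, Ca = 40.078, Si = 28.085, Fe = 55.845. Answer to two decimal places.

55.40 wt%

Formula mass = 867.548 g/mol.
8 Si → 8.0000 mol SiO2 per formula unit; M(SiO2) = 60.083, so SiO2 mass = 480.664 g.
480.664/867.548 × 100 = 55.40 wt%.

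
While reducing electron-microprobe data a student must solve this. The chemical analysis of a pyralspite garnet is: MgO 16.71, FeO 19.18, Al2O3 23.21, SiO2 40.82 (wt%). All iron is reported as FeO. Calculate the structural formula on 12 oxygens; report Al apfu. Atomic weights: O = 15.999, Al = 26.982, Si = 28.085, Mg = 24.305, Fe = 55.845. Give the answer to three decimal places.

16.71 wt% MgO ÷ 40.304 g/mol = 0.41460 mol, giving 0.41460 Mg and 0.41460 O.
19.18 wt% FeO ÷ 71.844 g/mol = 0.26697 mol, giving 0.26697 Fe and 0.26697 O.
23.21 wt% Al2O3 ÷ 101.961 g/mol = 0.22764 mol, giving 0.45528 Al and 0.68292 O.
40.82 wt% SiO2 ÷ 60.083 g/mol = 0.67939 mol, giving 0.67939 Si and 1.35878 O.
Oxygen sums to 2.72327; scaling by 12/2.72327 = 4.40647 puts the formula on 12 O.
Al: 0.45528 × 4.40647 = 2.006 atoms per formula unit.

2.006 Al apfu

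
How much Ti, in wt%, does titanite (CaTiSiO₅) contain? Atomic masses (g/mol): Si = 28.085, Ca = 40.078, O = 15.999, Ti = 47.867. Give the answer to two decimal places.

Formula mass = 1×40.078 + 1×47.867 + 1×28.085 + 5×15.999 = 196.025 g/mol, of which 47.867 g is Ti.
So Ti makes up 47.867/196.025 = 0.2442 of the mass, i.e. 24.42%.

24.42 wt%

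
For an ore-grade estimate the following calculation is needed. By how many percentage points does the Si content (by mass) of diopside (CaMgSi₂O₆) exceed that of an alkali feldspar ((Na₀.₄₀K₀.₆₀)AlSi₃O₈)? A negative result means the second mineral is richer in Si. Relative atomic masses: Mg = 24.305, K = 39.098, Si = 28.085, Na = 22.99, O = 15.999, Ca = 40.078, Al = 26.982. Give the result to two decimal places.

First mineral: 56.170 g Si in 216.547 g formula = 25.94 wt% Si.
Second mineral: 84.255 g Si in 271.884 g formula = 30.99 wt% Si.
25.94% − 30.99% gives a difference of -5.05 percentage points.

-5.05 percentage points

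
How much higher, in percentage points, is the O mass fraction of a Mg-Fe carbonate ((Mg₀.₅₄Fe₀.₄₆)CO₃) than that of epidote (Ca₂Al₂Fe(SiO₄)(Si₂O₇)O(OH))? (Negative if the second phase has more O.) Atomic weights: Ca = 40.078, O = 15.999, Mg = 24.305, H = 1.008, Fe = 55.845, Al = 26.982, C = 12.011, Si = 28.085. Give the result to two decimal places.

First mineral: 47.997 g O in 98.821 g formula = 48.57 wt% O.
Second mineral: 207.987 g O in 483.215 g formula = 43.04 wt% O.
48.57% − 43.04% gives a difference of 5.53 percentage points.

5.53 percentage points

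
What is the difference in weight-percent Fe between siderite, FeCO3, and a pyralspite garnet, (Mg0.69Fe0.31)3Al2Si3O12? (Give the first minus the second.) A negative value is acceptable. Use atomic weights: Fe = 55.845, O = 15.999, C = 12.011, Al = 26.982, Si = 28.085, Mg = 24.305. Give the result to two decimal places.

M(FeCO3) = 115.853 g/mol, so wt% Fe = 55.845/115.853 × 100 = 48.20%.
M((Mg0.69Fe0.31)3Al2Si3O12) = 432.454 g/mol, so wt% Fe = 51.936/432.454 × 100 = 12.01%.
48.20 − 12.01 = 36.19 pp.

36.19 percentage points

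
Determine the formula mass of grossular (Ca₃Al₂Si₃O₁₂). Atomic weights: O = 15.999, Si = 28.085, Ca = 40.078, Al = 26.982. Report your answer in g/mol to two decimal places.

450.44 g/mol

The formula mass is the sum 3*40.078 + 2*26.982 + 3*28.085 + 12*15.999.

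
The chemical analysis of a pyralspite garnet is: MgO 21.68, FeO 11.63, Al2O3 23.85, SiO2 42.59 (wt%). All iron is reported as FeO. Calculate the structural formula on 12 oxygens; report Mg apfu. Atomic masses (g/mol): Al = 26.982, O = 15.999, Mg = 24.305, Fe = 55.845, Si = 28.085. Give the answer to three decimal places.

MgO: 21.68/40.304 = 0.53791 mol → 0.53791 mol Mg, 0.53791 mol O.
FeO: 11.63/71.844 = 0.16188 mol → 0.16188 mol Fe, 0.16188 mol O.
Al2O3: 23.85/101.961 = 0.23391 mol → 0.46782 mol Al, 0.70173 mol O.
SiO2: 42.59/60.083 = 0.70885 mol → 0.70885 mol Si, 1.41770 mol O.
Total oxygen = 2.81922 mol. Normalization factor = 12/2.81922 = 4.25650.
Mg per 12 O = 0.53791 × 4.25650 = 2.290.

2.290 Mg apfu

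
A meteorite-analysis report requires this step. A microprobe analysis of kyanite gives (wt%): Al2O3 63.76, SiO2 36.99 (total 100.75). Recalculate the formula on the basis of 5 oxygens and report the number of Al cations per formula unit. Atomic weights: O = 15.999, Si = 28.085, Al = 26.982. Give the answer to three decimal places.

2.012 Al apfu

Al2O3: 63.76/101.961 = 0.62534 mol → 1.25068 mol Al, 1.87602 mol O.
SiO2: 36.99/60.083 = 0.61565 mol → 0.61565 mol Si, 1.23130 mol O.
Total oxygen = 3.10732 mol. Normalization factor = 5/3.10732 = 1.60910.
Al per 5 O = 1.25068 × 1.60910 = 2.012.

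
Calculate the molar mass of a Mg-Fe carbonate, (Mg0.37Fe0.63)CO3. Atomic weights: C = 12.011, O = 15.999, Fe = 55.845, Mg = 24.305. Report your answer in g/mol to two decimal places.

The formula mass is the sum 0.37(24.305) + 0.63(55.845) + 1(12.011) + 3(15.999).

104.18 g/mol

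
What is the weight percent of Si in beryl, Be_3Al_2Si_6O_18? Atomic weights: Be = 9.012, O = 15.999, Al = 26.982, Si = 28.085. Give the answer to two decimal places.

31.35 mass %

M(Be_3Al_2Si_6O_18) = 537.492 g/mol.
Si contributes 6 × 28.085 = 168.510 g per mole.
168.510/537.492 = 0.3135 → 31.35%.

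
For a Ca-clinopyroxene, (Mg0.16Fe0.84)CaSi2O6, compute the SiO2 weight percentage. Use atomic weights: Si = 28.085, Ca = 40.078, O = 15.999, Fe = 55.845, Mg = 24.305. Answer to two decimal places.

49.44 wt%

Formula mass = 243.041 g/mol.
2 Si → 2.0000 mol SiO2 per formula unit; M(SiO2) = 60.083, so SiO2 mass = 120.166 g.
120.166/243.041 × 100 = 49.44 wt%.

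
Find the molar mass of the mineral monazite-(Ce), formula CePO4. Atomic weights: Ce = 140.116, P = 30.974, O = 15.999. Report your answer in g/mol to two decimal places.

M = 1×140.116 + 1×30.974 + 4×15.999

235.09 g/mol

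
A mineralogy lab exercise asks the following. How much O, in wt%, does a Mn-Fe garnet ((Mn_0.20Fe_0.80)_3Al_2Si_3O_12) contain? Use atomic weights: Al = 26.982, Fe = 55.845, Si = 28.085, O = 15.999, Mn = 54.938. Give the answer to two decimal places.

Formula mass = 0.60·54.938 + 2.40·55.845 + 2·26.982 + 3·28.085 + 12·15.999 = 497.198 g/mol, of which 191.988 g is O.
So O makes up 191.988/497.198 = 0.3861 of the mass, i.e. 38.61%.

38.61 wt%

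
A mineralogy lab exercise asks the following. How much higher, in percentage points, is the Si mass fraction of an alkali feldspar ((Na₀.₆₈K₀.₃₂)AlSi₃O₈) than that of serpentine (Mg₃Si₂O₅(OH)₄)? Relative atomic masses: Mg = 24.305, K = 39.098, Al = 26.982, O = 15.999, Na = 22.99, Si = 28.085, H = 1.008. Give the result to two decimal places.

11.24 percentage points

M((Na₀.₆₈K₀.₃₂)AlSi₃O₈) = 267.374 g/mol, so wt% Si = 84.255/267.374 × 100 = 31.51%.
M(Mg₃Si₂O₅(OH)₄) = 277.108 g/mol, so wt% Si = 56.170/277.108 × 100 = 20.27%.
31.51 − 20.27 = 11.24 pp.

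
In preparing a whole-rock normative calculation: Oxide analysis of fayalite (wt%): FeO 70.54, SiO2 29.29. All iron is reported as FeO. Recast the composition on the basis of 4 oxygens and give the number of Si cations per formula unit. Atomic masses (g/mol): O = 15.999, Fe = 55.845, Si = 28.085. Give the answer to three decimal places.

FeO (M=71.844): mol = 0.98185; Fe = 0.98185, O = 0.98185.
SiO2 (M=60.083): mol = 0.48749; Si = 0.48749, O = 0.97498.
ΣO = 1.95683; factor = 4/ΣO = 2.04412.
Si apfu = 0.48749 × 2.04412 = 0.996.

0.996 Si apfu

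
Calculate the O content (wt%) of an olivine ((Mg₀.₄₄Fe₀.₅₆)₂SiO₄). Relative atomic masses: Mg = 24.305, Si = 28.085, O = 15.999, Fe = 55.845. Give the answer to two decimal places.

M((Mg₀.₄₄Fe₀.₅₆)₂SiO₄) = 176.016 g/mol.
O contributes 4 × 15.999 = 63.996 g per mole.
63.996/176.016 = 0.3636 → 36.36%.

36.36 wt%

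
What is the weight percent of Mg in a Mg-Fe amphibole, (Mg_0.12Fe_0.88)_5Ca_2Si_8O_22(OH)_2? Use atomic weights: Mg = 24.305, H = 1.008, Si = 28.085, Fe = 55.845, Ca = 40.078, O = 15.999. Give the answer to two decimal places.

1.53 wt%

Molar mass of (Mg_0.12Fe_0.88)_5Ca_2Si_8O_22(OH)_2: 0.60*24.305 + 4.40*55.845 + 2*40.078 + 8*28.085 + 24*15.999 + 2*1.008 = 951.129 g/mol.
Mass of Mg per formula unit: 0.60 × 24.305 = 14.583 g.
Weight fraction Mg = 14.583 / 951.129 = 0.0153.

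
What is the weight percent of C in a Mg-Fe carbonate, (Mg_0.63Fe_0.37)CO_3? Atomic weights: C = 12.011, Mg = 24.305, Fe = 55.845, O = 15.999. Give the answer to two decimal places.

12.51 wt%

Formula mass = 0.63·24.305 + 0.37·55.845 + 1·12.011 + 3·15.999 = 95.983 g/mol, of which 12.011 g is C.
So C makes up 12.011/95.983 = 0.1251 of the mass, i.e. 12.51%.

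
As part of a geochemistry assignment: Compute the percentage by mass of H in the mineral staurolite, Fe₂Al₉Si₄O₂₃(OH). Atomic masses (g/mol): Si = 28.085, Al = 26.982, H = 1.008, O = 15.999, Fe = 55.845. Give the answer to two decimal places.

0.12 mass %

Molar mass of Fe₂Al₉Si₄O₂₃(OH): 2·55.845 + 9·26.982 + 4·28.085 + 24·15.999 + 1·1.008 = 851.852 g/mol.
Mass of H per formula unit: 1 × 1.008 = 1.008 g.
Weight fraction H = 1.008 / 851.852 = 0.0012.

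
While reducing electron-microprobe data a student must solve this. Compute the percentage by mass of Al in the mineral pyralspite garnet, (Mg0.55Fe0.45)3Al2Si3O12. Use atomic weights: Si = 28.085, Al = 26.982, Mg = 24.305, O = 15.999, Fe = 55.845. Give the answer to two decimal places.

Formula mass = 1.65*24.305 + 1.35*55.845 + 2*26.982 + 3*28.085 + 12*15.999 = 445.701 g/mol, of which 53.964 g is Al.
So Al makes up 53.964/445.701 = 0.1211 of the mass, i.e. 12.11%.

12.11 weight percent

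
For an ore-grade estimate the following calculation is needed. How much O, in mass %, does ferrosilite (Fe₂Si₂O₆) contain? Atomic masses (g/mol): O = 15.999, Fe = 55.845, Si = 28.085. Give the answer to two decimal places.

36.38 mass %

M(Fe₂Si₂O₆) = 263.854 g/mol.
O contributes 6 × 15.999 = 95.994 g per mole.
95.994/263.854 = 0.3638 → 36.38%.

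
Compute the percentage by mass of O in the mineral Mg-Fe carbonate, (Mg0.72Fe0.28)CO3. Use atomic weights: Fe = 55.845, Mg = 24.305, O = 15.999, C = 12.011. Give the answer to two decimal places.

Molar mass of (Mg0.72Fe0.28)CO3: 0.72·24.305 + 0.28·55.845 + 1·12.011 + 3·15.999 = 93.144 g/mol.
Mass of O per formula unit: 3 × 15.999 = 47.997 g.
Weight fraction O = 47.997 / 93.144 = 0.5153.

51.53 wt%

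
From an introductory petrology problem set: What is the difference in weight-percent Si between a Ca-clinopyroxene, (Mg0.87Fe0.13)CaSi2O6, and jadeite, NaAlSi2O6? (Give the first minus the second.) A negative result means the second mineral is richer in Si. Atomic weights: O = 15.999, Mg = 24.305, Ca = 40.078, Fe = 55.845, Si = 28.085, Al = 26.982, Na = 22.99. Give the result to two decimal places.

-2.33 percentage points

M((Mg0.87Fe0.13)CaSi2O6) = 220.647 g/mol, so wt% Si = 56.170/220.647 × 100 = 25.46%.
M(NaAlSi2O6) = 202.136 g/mol, so wt% Si = 56.170/202.136 × 100 = 27.79%.
25.46 − 27.79 = -2.33 pp.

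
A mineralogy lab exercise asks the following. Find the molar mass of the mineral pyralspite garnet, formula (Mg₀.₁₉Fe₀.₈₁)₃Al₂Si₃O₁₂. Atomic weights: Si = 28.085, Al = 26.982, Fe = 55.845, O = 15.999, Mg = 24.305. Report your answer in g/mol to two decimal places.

The formula mass is the sum 0.57*24.305 + 2.43*55.845 + 2*26.982 + 3*28.085 + 12*15.999.

479.76 g/mol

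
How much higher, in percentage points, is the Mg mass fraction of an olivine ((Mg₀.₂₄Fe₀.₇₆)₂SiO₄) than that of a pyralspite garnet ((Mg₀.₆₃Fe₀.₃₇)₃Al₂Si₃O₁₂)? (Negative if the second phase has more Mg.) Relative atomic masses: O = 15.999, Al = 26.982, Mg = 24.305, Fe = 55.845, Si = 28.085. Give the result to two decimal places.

Mg in (Mg₀.₂₄Fe₀.₇₆)₂SiO₄: molar mass 188.632 g/mol; 0.48×24.305 = 11.666 g → 6.18 wt%.
Mg in (Mg₀.₆₃Fe₀.₃₇)₃Al₂Si₃O₁₂: molar mass 438.131 g/mol; 1.89×24.305 = 45.936 g → 10.48 wt%.
Difference = 6.18 − 10.48 = -4.30 percentage points.

-4.30 percentage points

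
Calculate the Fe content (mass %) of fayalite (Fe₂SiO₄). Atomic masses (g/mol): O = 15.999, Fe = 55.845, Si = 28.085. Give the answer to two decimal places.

54.81 mass %

M(Fe₂SiO₄) = 203.771 g/mol.
Fe contributes 2 × 55.845 = 111.690 g per mole.
111.690/203.771 = 0.5481 → 54.81%.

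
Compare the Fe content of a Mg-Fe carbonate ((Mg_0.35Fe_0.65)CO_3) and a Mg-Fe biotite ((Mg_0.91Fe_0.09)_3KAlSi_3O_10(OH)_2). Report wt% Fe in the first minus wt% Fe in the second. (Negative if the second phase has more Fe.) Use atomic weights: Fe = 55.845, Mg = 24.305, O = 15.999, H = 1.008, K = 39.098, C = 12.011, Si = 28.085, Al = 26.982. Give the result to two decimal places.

Fe in (Mg_0.35Fe_0.65)CO_3: molar mass 104.814 g/mol; 0.65×55.845 = 36.299 g → 34.63 wt%.
Fe in (Mg_0.91Fe_0.09)_3KAlSi_3O_10(OH)_2: molar mass 425.770 g/mol; 0.27×55.845 = 15.078 g → 3.54 wt%.
Difference = 34.63 − 3.54 = 31.09 percentage points.

31.09 percentage points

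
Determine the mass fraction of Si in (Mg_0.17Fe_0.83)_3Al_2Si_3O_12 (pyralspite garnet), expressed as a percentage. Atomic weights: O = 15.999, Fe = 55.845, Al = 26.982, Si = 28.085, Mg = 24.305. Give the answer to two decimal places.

Formula mass = 0.51×24.305 + 2.49×55.845 + 2×26.982 + 3×28.085 + 12×15.999 = 481.657 g/mol, of which 84.255 g is Si.
So Si makes up 84.255/481.657 = 0.1749 of the mass, i.e. 17.49%.

17.49 weight percent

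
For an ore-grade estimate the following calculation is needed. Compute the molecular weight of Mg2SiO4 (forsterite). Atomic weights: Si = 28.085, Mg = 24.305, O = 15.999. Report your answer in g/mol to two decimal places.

140.69 g/mol

Mg: 2 × 24.305 = 48.6100
Si: 1 × 28.085 = 28.0850
O: 4 × 15.999 = 63.9960
Summing the contributions gives the formula mass.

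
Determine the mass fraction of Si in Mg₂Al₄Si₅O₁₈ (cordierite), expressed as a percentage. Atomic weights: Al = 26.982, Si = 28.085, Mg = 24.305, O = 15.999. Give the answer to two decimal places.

Formula mass = 2·24.305 + 4·26.982 + 5·28.085 + 18·15.999 = 584.945 g/mol, of which 140.425 g is Si.
So Si makes up 140.425/584.945 = 0.2401 of the mass, i.e. 24.01%.

24.01 mass %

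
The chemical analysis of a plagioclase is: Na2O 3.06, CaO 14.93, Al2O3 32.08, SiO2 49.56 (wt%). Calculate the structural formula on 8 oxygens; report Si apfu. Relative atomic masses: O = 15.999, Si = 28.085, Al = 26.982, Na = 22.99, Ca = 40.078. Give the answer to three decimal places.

Na2O: 3.06/61.979 = 0.04937 mol → 0.09874 mol Na, 0.04937 mol O.
CaO: 14.93/56.077 = 0.26624 mol → 0.26624 mol Ca, 0.26624 mol O.
Al2O3: 32.08/101.961 = 0.31463 mol → 0.62926 mol Al, 0.94389 mol O.
SiO2: 49.56/60.083 = 0.82486 mol → 0.82486 mol Si, 1.64972 mol O.
Total oxygen = 2.90922 mol. Normalization factor = 8/2.90922 = 2.74988.
Si per 8 O = 0.82486 × 2.74988 = 2.268.

2.268 Si apfu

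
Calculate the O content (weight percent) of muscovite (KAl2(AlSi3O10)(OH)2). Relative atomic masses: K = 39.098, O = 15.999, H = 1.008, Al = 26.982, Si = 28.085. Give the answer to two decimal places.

Molar mass of KAl2(AlSi3O10)(OH)2: 1×39.098 + 3×26.982 + 3×28.085 + 12×15.999 + 2×1.008 = 398.303 g/mol.
Mass of O per formula unit: 12 × 15.999 = 191.988 g.
Weight fraction O = 191.988 / 398.303 = 0.4820.

48.20 weight percent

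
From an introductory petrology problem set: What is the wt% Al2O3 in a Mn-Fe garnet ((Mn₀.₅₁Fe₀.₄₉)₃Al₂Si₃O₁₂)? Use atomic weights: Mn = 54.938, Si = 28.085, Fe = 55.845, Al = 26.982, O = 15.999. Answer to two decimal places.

Molar mass of (Mn₀.₅₁Fe₀.₄₉)₃Al₂Si₃O₁₂ = 1.53×54.938 + 1.47×55.845 + 2×26.982 + 3×28.085 + 12×15.999 = 496.354 g/mol.
Each formula unit contains 2 Al, equivalent to 2/2 = 1.0000 mol Al2O3.
M(Al2O3) = 2×26.982 + 3×15.999 = 101.961 g/mol.
Mass of Al2O3 per formula unit = 1.0000 × 101.961 = 101.961 g.
Al2O3 wt% = 101.961 / 496.354 × 100 = 20.54%.

20.54 wt%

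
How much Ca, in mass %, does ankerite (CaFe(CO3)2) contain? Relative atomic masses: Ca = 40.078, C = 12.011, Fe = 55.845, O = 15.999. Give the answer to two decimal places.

M(CaFe(CO3)2) = 215.939 g/mol.
Ca contributes 1 × 40.078 = 40.078 g per mole.
40.078/215.939 = 0.1856 → 18.56%.

18.56 mass %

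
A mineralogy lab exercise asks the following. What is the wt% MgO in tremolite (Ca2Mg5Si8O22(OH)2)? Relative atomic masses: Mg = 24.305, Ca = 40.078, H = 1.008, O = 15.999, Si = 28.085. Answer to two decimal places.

24.81 wt%

Molar mass of Ca2Mg5Si8O22(OH)2 = 2×40.078 + 5×24.305 + 8×28.085 + 24×15.999 + 2×1.008 = 812.353 g/mol.
Each formula unit contains 5 Mg, equivalent to 5/1 = 5.0000 mol MgO.
M(MgO) = 1×24.305 + 1×15.999 = 40.304 g/mol.
Mass of MgO per formula unit = 5.0000 × 40.304 = 201.520 g.
MgO wt% = 201.520 / 812.353 × 100 = 24.81%.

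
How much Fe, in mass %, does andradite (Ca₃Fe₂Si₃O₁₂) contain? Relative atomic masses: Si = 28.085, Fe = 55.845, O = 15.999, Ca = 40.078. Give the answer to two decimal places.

21.98 mass %

Molar mass of Ca₃Fe₂Si₃O₁₂: 3×40.078 + 2×55.845 + 3×28.085 + 12×15.999 = 508.167 g/mol.
Mass of Fe per formula unit: 2 × 55.845 = 111.690 g.
Weight fraction Fe = 111.690 / 508.167 = 0.2198.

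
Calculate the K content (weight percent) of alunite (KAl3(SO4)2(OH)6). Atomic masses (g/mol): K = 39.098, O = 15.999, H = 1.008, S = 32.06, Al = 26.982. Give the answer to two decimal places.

Molar mass of KAl3(SO4)2(OH)6: 1×39.098 + 3×26.982 + 2×32.06 + 14×15.999 + 6×1.008 = 414.198 g/mol.
Mass of K per formula unit: 1 × 39.098 = 39.098 g.
Weight fraction K = 39.098 / 414.198 = 0.0944.

9.44 weight percent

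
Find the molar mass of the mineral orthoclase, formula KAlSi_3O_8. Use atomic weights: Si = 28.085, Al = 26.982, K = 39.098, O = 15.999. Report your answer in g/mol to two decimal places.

278.33 g/mol

M = 1*39.098 + 1*26.982 + 3*28.085 + 8*15.999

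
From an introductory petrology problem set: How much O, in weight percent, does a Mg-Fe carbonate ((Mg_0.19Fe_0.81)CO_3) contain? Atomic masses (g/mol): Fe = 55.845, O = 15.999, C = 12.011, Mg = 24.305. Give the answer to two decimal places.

43.69 weight percent

M((Mg_0.19Fe_0.81)CO_3) = 109.860 g/mol.
O contributes 3 × 15.999 = 47.997 g per mole.
47.997/109.860 = 0.4369 → 43.69%.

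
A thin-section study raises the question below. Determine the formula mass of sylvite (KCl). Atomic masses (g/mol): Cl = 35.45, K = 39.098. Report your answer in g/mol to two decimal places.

K: 1 × 39.098 = 39.0980
Cl: 1 × 35.45 = 35.4500
Summing the contributions gives the formula mass.

74.55 g/mol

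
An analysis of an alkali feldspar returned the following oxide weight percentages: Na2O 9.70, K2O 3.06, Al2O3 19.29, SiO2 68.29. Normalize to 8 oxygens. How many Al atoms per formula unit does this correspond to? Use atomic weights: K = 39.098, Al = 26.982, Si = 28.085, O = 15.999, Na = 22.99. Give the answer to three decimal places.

0.999 Al apfu

Na2O (M=61.979): mol = 0.15650; Na = 0.31300, O = 0.15650.
K2O (M=94.195): mol = 0.03249; K = 0.06498, O = 0.03249.
Al2O3 (M=101.961): mol = 0.18919; Al = 0.37838, O = 0.56757.
SiO2 (M=60.083): mol = 1.13659; Si = 1.13659, O = 2.27318.
ΣO = 3.02974; factor = 8/ΣO = 2.64049.
Al apfu = 0.37838 × 2.64049 = 0.999.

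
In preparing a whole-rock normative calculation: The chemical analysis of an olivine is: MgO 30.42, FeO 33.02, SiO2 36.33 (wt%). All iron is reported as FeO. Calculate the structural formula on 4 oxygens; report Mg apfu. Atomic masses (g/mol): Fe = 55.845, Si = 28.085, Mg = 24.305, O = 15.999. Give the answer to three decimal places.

1.246 Mg apfu

30.42 wt% MgO ÷ 40.304 g/mol = 0.75476 mol, giving 0.75476 Mg and 0.75476 O.
33.02 wt% FeO ÷ 71.844 g/mol = 0.45961 mol, giving 0.45961 Fe and 0.45961 O.
36.33 wt% SiO2 ÷ 60.083 g/mol = 0.60466 mol, giving 0.60466 Si and 1.20932 O.
Oxygen sums to 2.42369; scaling by 4/2.42369 = 1.65038 puts the formula on 4 O.
Mg: 0.75476 × 1.65038 = 1.246 atoms per formula unit.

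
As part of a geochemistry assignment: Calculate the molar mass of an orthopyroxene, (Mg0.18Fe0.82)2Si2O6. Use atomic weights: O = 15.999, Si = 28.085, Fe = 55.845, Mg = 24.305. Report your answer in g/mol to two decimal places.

252.50 g/mol

M = 0.36×24.305 + 1.64×55.845 + 2×28.085 + 6×15.999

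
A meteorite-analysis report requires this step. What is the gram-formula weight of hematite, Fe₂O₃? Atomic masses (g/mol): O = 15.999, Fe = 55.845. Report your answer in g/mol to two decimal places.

The formula mass is the sum 2*55.845 + 3*15.999.

159.69 g/mol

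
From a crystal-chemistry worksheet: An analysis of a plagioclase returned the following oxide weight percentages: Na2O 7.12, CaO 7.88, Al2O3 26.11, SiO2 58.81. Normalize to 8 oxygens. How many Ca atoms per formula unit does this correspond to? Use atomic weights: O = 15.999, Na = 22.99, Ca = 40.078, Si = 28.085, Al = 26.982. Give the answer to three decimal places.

0.377 Ca apfu

7.12 wt% Na2O ÷ 61.979 g/mol = 0.11488 mol, giving 0.22976 Na and 0.11488 O.
7.88 wt% CaO ÷ 56.077 g/mol = 0.14052 mol, giving 0.14052 Ca and 0.14052 O.
26.11 wt% Al2O3 ÷ 101.961 g/mol = 0.25608 mol, giving 0.51216 Al and 0.76824 O.
58.81 wt% SiO2 ÷ 60.083 g/mol = 0.97881 mol, giving 0.97881 Si and 1.95762 O.
Oxygen sums to 2.98126; scaling by 8/2.98126 = 2.68343 puts the formula on 8 O.
Ca: 0.14052 × 2.68343 = 0.377 atoms per formula unit.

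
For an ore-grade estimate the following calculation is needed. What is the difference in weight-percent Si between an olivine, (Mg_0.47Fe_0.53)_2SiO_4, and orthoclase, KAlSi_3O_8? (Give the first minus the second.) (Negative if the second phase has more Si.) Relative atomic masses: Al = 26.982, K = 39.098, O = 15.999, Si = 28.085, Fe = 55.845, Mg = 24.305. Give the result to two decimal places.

Si in (Mg_0.47Fe_0.53)_2SiO_4: molar mass 174.123 g/mol; 1×28.085 = 28.085 g → 16.13 wt%.
Si in KAlSi_3O_8: molar mass 278.327 g/mol; 3×28.085 = 84.255 g → 30.27 wt%.
Difference = 16.13 − 30.27 = -14.14 percentage points.

-14.14 percentage points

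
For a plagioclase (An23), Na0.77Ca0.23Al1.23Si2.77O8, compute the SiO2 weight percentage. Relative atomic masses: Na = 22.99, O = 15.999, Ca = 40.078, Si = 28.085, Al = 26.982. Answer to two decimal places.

62.59 wt%

Formula mass = 265.896 g/mol.
2.77 Si → 2.7700 mol SiO2 per formula unit; M(SiO2) = 60.083, so SiO2 mass = 166.430 g.
166.430/265.896 × 100 = 62.59 wt%.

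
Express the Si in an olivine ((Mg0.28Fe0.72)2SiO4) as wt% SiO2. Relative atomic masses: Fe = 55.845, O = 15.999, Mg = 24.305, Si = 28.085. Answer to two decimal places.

32.28 wt%

M((Mg0.28Fe0.72)2SiO4) = 186.109 g/mol; M(SiO2) = 60.083 g/mol.
Moles SiO2 per formula unit = 1 Si ÷ 1 = 1.0000.
SiO2 fraction = (1.0000 × 60.083) / 186.109 = 60.083/186.109 = 0.3228.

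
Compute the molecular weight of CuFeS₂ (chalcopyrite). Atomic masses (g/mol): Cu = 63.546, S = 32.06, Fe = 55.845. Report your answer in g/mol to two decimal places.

183.51 g/mol

Cu: 1 × 63.546 = 63.5460
Fe: 1 × 55.845 = 55.8450
S: 2 × 32.06 = 64.1200
Summing the contributions gives the formula mass.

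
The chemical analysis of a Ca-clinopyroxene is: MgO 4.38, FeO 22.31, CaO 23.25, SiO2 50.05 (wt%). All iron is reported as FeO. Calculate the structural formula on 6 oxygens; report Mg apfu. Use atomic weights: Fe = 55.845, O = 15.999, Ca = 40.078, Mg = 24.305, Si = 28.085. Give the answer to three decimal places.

4.38 wt% MgO ÷ 40.304 g/mol = 0.10867 mol, giving 0.10867 Mg and 0.10867 O.
22.31 wt% FeO ÷ 71.844 g/mol = 0.31053 mol, giving 0.31053 Fe and 0.31053 O.
23.25 wt% CaO ÷ 56.077 g/mol = 0.41461 mol, giving 0.41461 Ca and 0.41461 O.
50.05 wt% SiO2 ÷ 60.083 g/mol = 0.83301 mol, giving 0.83301 Si and 1.66602 O.
Oxygen sums to 2.49983; scaling by 6/2.49983 = 2.40016 puts the formula on 6 O.
Mg: 0.10867 × 2.40016 = 0.261 atoms per formula unit.

0.261 Mg apfu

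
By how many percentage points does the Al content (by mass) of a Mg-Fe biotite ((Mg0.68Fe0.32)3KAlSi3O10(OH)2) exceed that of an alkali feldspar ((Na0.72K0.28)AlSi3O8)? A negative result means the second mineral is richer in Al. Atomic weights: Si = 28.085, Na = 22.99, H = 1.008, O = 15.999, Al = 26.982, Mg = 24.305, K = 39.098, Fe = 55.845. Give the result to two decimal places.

-4.09 percentage points

Al in (Mg0.68Fe0.32)3KAlSi3O10(OH)2: molar mass 447.532 g/mol; 1×26.982 = 26.982 g → 6.03 wt%.
Al in (Na0.72K0.28)AlSi3O8: molar mass 266.729 g/mol; 1×26.982 = 26.982 g → 10.12 wt%.
Difference = 6.03 − 10.12 = -4.09 percentage points.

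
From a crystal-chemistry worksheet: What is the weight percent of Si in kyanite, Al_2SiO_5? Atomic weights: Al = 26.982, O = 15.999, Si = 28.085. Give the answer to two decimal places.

17.33 wt%

M(Al_2SiO_5) = 162.044 g/mol.
Si contributes 1 × 28.085 = 28.085 g per mole.
28.085/162.044 = 0.1733 → 17.33%.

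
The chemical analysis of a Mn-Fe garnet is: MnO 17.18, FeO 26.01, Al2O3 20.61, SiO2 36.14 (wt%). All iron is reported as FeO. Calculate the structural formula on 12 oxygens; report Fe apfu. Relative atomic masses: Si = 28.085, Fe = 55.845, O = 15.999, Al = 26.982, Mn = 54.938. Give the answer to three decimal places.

1.800 Fe apfu

MnO (M=70.937): mol = 0.24219; Mn = 0.24219, O = 0.24219.
FeO (M=71.844): mol = 0.36203; Fe = 0.36203, O = 0.36203.
Al2O3 (M=101.961): mol = 0.20214; Al = 0.40428, O = 0.60642.
SiO2 (M=60.083): mol = 0.60150; Si = 0.60150, O = 1.20300.
ΣO = 2.41364; factor = 12/ΣO = 4.97174.
Fe apfu = 0.36203 × 4.97174 = 1.800.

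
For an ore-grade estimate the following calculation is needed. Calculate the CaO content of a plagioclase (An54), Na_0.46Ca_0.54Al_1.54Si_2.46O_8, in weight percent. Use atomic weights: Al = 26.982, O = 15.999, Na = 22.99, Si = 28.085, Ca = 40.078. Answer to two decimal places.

11.18 wt%

Formula mass = 270.851 g/mol.
0.54 Ca → 0.5400 mol CaO per formula unit; M(CaO) = 56.077, so CaO mass = 30.282 g.
30.282/270.851 × 100 = 11.18 wt%.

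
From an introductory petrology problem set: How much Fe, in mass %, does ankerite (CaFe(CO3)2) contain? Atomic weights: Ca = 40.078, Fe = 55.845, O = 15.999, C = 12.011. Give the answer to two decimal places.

Formula mass = 1×40.078 + 1×55.845 + 2×12.011 + 6×15.999 = 215.939 g/mol, of which 55.845 g is Fe.
So Fe makes up 55.845/215.939 = 0.2586 of the mass, i.e. 25.86%.

25.86 mass %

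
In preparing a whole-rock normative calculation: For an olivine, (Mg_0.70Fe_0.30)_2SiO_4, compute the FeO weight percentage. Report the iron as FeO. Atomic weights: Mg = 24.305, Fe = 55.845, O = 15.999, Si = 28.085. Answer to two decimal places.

27.01 wt%

M((Mg_0.70Fe_0.30)_2SiO_4) = 159.615 g/mol; M(FeO) = 71.844 g/mol.
Moles FeO per formula unit = 0.60 Fe ÷ 1 = 0.6000.
FeO fraction = (0.6000 × 71.844) / 159.615 = 43.106/159.615 = 0.2701.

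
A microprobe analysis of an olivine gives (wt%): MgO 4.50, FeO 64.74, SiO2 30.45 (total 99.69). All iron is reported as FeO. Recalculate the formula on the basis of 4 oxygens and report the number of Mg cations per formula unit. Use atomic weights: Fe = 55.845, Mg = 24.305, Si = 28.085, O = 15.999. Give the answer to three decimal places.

0.220 Mg apfu

4.50 wt% MgO ÷ 40.304 g/mol = 0.11165 mol, giving 0.11165 Mg and 0.11165 O.
64.74 wt% FeO ÷ 71.844 g/mol = 0.90112 mol, giving 0.90112 Fe and 0.90112 O.
30.45 wt% SiO2 ÷ 60.083 g/mol = 0.50680 mol, giving 0.50680 Si and 1.01360 O.
Oxygen sums to 2.02637; scaling by 4/2.02637 = 1.97397 puts the formula on 4 O.
Mg: 0.11165 × 1.97397 = 0.220 atoms per formula unit.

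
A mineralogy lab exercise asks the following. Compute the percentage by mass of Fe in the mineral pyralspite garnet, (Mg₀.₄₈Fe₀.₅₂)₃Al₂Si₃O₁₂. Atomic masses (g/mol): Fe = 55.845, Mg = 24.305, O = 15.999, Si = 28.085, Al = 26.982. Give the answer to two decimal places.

Formula mass = 1.44·24.305 + 1.56·55.845 + 2·26.982 + 3·28.085 + 12·15.999 = 452.324 g/mol, of which 87.118 g is Fe.
So Fe makes up 87.118/452.324 = 0.1926 of the mass, i.e. 19.26%.

19.26 mass %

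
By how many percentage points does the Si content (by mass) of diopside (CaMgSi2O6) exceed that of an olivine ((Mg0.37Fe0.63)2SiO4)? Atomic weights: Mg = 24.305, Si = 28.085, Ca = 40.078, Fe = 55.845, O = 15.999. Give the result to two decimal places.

Si in CaMgSi2O6: molar mass 216.547 g/mol; 2×28.085 = 56.170 g → 25.94 wt%.
Si in (Mg0.37Fe0.63)2SiO4: molar mass 180.431 g/mol; 1×28.085 = 28.085 g → 15.57 wt%.
Difference = 25.94 − 15.57 = 10.37 percentage points.

10.37 percentage points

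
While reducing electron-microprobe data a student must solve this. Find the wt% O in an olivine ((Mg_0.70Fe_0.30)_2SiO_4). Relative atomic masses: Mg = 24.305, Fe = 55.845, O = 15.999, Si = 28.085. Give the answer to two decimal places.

40.09 mass %

M((Mg_0.70Fe_0.30)_2SiO_4) = 159.615 g/mol.
O contributes 4 × 15.999 = 63.996 g per mole.
63.996/159.615 = 0.4009 → 40.09%.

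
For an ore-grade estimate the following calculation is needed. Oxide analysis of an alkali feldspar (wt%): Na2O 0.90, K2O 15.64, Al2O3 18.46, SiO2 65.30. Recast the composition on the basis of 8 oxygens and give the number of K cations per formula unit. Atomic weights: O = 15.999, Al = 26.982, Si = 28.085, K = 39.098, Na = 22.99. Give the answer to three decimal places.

Na2O: 0.90/61.979 = 0.01452 mol → 0.02904 mol Na, 0.01452 mol O.
K2O: 15.64/94.195 = 0.16604 mol → 0.33208 mol K, 0.16604 mol O.
Al2O3: 18.46/101.961 = 0.18105 mol → 0.36210 mol Al, 0.54315 mol O.
SiO2: 65.30/60.083 = 1.08683 mol → 1.08683 mol Si, 2.17366 mol O.
Total oxygen = 2.89737 mol. Normalization factor = 8/2.89737 = 2.76112.
K per 8 O = 0.33208 × 2.76112 = 0.917.

0.917 K apfu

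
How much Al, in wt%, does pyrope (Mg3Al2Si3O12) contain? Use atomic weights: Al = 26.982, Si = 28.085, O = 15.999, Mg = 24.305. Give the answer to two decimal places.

13.39 wt%

Molar mass of Mg3Al2Si3O12: 3·24.305 + 2·26.982 + 3·28.085 + 12·15.999 = 403.122 g/mol.
Mass of Al per formula unit: 2 × 26.982 = 53.964 g.
Weight fraction Al = 53.964 / 403.122 = 0.1339.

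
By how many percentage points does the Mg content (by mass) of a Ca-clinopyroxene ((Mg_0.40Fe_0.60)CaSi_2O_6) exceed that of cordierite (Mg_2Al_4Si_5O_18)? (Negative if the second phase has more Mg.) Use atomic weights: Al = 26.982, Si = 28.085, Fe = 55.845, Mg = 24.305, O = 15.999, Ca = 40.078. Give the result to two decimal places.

M((Mg_0.40Fe_0.60)CaSi_2O_6) = 235.471 g/mol, so wt% Mg = 9.722/235.471 × 100 = 4.13%.
M(Mg_2Al_4Si_5O_18) = 584.945 g/mol, so wt% Mg = 48.610/584.945 × 100 = 8.31%.
4.13 − 8.31 = -4.18 pp.

-4.18 percentage points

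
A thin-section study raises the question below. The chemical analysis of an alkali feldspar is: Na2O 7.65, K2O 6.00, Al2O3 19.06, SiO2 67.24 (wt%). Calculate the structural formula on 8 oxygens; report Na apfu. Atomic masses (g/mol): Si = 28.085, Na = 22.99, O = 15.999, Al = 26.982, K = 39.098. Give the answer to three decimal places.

7.65 wt% Na2O ÷ 61.979 g/mol = 0.12343 mol, giving 0.24686 Na and 0.12343 O.
6.00 wt% K2O ÷ 94.195 g/mol = 0.06370 mol, giving 0.12740 K and 0.06370 O.
19.06 wt% Al2O3 ÷ 101.961 g/mol = 0.18693 mol, giving 0.37386 Al and 0.56079 O.
67.24 wt% SiO2 ÷ 60.083 g/mol = 1.11912 mol, giving 1.11912 Si and 2.23824 O.
Oxygen sums to 2.98616; scaling by 8/2.98616 = 2.67903 puts the formula on 8 O.
Na: 0.24686 × 2.67903 = 0.661 atoms per formula unit.

0.661 Na apfu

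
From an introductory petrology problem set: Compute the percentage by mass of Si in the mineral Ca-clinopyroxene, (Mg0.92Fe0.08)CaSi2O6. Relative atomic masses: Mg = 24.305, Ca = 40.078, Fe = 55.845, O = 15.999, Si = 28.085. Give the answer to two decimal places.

Formula mass = 0.92*24.305 + 0.08*55.845 + 1*40.078 + 2*28.085 + 6*15.999 = 219.070 g/mol, of which 56.170 g is Si.
So Si makes up 56.170/219.070 = 0.2564 of the mass, i.e. 25.64%.

25.64 wt%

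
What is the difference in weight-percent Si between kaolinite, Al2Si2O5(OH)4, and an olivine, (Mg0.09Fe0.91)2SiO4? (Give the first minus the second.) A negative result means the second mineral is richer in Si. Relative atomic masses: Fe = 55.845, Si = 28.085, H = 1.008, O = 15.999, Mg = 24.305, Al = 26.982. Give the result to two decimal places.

7.58 percentage points

M(Al2Si2O5(OH)4) = 258.157 g/mol, so wt% Si = 56.170/258.157 × 100 = 21.76%.
M((Mg0.09Fe0.91)2SiO4) = 198.094 g/mol, so wt% Si = 28.085/198.094 × 100 = 14.18%.
21.76 − 14.18 = 7.58 pp.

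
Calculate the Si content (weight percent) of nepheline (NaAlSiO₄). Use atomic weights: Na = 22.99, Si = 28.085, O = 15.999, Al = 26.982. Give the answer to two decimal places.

19.77 weight percent

M(NaAlSiO₄) = 142.053 g/mol.
Si contributes 1 × 28.085 = 28.085 g per mole.
28.085/142.053 = 0.1977 → 19.77%.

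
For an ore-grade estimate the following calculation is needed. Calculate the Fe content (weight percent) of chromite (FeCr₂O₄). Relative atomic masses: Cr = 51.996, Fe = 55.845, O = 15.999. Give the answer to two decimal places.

Formula mass = 1*55.845 + 2*51.996 + 4*15.999 = 223.833 g/mol, of which 55.845 g is Fe.
So Fe makes up 55.845/223.833 = 0.2495 of the mass, i.e. 24.95%.

24.95 weight percent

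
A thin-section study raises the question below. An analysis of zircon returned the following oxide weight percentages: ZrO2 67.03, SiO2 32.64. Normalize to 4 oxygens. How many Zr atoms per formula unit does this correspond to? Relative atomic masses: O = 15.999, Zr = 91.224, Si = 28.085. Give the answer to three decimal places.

67.03 wt% ZrO2 ÷ 123.222 g/mol = 0.54398 mol, giving 0.54398 Zr and 1.08796 O.
32.64 wt% SiO2 ÷ 60.083 g/mol = 0.54325 mol, giving 0.54325 Si and 1.08650 O.
Oxygen sums to 2.17446; scaling by 4/2.17446 = 1.83954 puts the formula on 4 O.
Zr: 0.54398 × 1.83954 = 1.001 atoms per formula unit.

1.001 Zr apfu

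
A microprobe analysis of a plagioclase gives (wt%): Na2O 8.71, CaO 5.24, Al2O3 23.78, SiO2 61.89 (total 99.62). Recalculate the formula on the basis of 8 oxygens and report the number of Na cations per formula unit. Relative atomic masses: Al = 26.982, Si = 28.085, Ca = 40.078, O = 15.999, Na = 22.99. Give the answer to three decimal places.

0.751 Na apfu

Na2O: 8.71/61.979 = 0.14053 mol → 0.28106 mol Na, 0.14053 mol O.
CaO: 5.24/56.077 = 0.09344 mol → 0.09344 mol Ca, 0.09344 mol O.
Al2O3: 23.78/101.961 = 0.23323 mol → 0.46646 mol Al, 0.69969 mol O.
SiO2: 61.89/60.083 = 1.03008 mol → 1.03008 mol Si, 2.06016 mol O.
Total oxygen = 2.99382 mol. Normalization factor = 8/2.99382 = 2.67217.
Na per 8 O = 0.28106 × 2.67217 = 0.751.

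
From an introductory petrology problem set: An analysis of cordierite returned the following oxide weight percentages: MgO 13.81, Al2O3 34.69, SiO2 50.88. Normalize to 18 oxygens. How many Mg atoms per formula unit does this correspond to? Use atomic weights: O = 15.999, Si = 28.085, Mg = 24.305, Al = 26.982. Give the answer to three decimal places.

MgO (M=40.304): mol = 0.34265; Mg = 0.34265, O = 0.34265.
Al2O3 (M=101.961): mol = 0.34023; Al = 0.68046, O = 1.02069.
SiO2 (M=60.083): mol = 0.84683; Si = 0.84683, O = 1.69366.
ΣO = 3.05700; factor = 18/ΣO = 5.88813.
Mg apfu = 0.34265 × 5.88813 = 2.018.

2.018 Mg apfu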